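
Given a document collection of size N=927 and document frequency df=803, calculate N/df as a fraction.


IDF ratio = N / df
= 927 / 803
= 927/803

927/803


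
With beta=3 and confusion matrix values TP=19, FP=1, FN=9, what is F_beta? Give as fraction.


P = TP/(TP+FP) = 19/20 = 19/20
R = TP/(TP+FN) = 19/28 = 19/28
beta^2 = 3^2 = 9
(1 + beta^2) = 10
Numerator = (1+beta^2)*P*R = 361/56
Denominator = beta^2*P + R = 171/20 + 19/28 = 323/35
F_beta = 95/136

95/136


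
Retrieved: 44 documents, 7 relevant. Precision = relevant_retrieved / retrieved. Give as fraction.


Precision = relevant_retrieved / total_retrieved
= 7 / 44
= 7 / (7 + 37)
= 7/44

7/44


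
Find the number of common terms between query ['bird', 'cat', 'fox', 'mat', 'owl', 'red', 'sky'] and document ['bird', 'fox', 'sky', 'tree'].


Query terms: ['bird', 'cat', 'fox', 'mat', 'owl', 'red', 'sky']
Document terms: ['bird', 'fox', 'sky', 'tree']
Common terms: ['bird', 'fox', 'sky']
Overlap count = 3

3


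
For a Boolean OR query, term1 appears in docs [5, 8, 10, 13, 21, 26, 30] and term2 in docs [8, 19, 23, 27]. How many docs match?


Boolean OR: find union of posting lists
term1 docs: [5, 8, 10, 13, 21, 26, 30]
term2 docs: [8, 19, 23, 27]
Union: [5, 8, 10, 13, 19, 21, 23, 26, 27, 30]
|union| = 10

10


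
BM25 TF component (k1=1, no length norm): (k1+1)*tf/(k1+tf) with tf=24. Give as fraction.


BM25 TF component = (k1+1)*tf / (k1+tf)
k1 = 1, tf = 24
Numerator = (1+1)*24 = 48
Denominator = 1 + 24 = 25
= 48/25 = 48/25

48/25


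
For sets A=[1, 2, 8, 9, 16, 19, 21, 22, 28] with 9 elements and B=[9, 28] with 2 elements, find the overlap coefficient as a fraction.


A intersect B = [9, 28]
|A intersect B| = 2
min(|A|, |B|) = min(9, 2) = 2
Overlap = 2 / 2 = 1

1


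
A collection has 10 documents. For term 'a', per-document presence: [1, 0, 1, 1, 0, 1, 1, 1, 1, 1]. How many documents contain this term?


Checking each document for 'a':
Doc 1: present
Doc 2: absent
Doc 3: present
Doc 4: present
Doc 5: absent
Doc 6: present
Doc 7: present
Doc 8: present
Doc 9: present
Doc 10: present
df = sum of presences = 1 + 0 + 1 + 1 + 0 + 1 + 1 + 1 + 1 + 1 = 8

8


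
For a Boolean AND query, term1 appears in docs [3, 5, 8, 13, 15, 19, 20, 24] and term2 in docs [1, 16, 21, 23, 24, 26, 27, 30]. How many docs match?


Boolean AND: find intersection of posting lists
term1 docs: [3, 5, 8, 13, 15, 19, 20, 24]
term2 docs: [1, 16, 21, 23, 24, 26, 27, 30]
Intersection: [24]
|intersection| = 1

1


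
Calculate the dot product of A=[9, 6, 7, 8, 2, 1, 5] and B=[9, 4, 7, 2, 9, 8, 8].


Dot product = sum of element-wise products
A[0]*B[0] = 9*9 = 81
A[1]*B[1] = 6*4 = 24
A[2]*B[2] = 7*7 = 49
A[3]*B[3] = 8*2 = 16
A[4]*B[4] = 2*9 = 18
A[5]*B[5] = 1*8 = 8
A[6]*B[6] = 5*8 = 40
Sum = 81 + 24 + 49 + 16 + 18 + 8 + 40 = 236

236


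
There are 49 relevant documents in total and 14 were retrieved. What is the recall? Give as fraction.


Recall = retrieved_relevant / total_relevant
= 14 / 49
= 14 / (14 + 35)
= 2/7

2/7


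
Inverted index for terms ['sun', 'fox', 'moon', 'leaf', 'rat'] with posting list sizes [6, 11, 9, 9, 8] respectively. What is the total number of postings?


Summing posting list sizes:
'sun': 6 postings
'fox': 11 postings
'moon': 9 postings
'leaf': 9 postings
'rat': 8 postings
Total = 6 + 11 + 9 + 9 + 8 = 43

43


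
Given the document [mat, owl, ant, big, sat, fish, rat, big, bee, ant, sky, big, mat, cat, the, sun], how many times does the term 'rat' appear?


Document has 16 words
Scanning for 'rat':
Found at positions: [6]
Count = 1

1


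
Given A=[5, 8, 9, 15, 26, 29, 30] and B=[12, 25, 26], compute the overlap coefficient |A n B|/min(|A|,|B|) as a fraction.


A intersect B = [26]
|A intersect B| = 1
min(|A|, |B|) = min(7, 3) = 3
Overlap = 1 / 3 = 1/3

1/3


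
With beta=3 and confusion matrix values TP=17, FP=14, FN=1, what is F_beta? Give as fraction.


P = TP/(TP+FP) = 17/31 = 17/31
R = TP/(TP+FN) = 17/18 = 17/18
beta^2 = 3^2 = 9
(1 + beta^2) = 10
Numerator = (1+beta^2)*P*R = 1445/279
Denominator = beta^2*P + R = 153/31 + 17/18 = 3281/558
F_beta = 170/193

170/193


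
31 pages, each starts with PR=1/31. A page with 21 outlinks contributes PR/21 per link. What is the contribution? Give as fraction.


Initial PR = 1/31 = 1/31
Outlinks = 21
Contribution per link = PR / outlinks
= 1/31 / 21
= 1/651

1/651


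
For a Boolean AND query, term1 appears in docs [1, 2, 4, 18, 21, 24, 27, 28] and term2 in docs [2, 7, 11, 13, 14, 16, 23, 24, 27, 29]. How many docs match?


Boolean AND: find intersection of posting lists
term1 docs: [1, 2, 4, 18, 21, 24, 27, 28]
term2 docs: [2, 7, 11, 13, 14, 16, 23, 24, 27, 29]
Intersection: [2, 24, 27]
|intersection| = 3

3


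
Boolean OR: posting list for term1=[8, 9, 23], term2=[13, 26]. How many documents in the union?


Boolean OR: find union of posting lists
term1 docs: [8, 9, 23]
term2 docs: [13, 26]
Union: [8, 9, 13, 23, 26]
|union| = 5

5


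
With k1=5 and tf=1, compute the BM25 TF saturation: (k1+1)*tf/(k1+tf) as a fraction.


BM25 TF component = (k1+1)*tf / (k1+tf)
k1 = 5, tf = 1
Numerator = (5+1)*1 = 6
Denominator = 5 + 1 = 6
= 6/6 = 1

1


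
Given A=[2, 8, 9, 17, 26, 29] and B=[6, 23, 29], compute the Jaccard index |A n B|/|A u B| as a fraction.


A intersect B = [29]
|A intersect B| = 1
A union B = [2, 6, 8, 9, 17, 23, 26, 29]
|A union B| = 8
Jaccard = 1/8 = 1/8

1/8


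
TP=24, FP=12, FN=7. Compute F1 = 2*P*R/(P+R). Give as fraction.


F1 = 2 * P * R / (P + R)
P = TP/(TP+FP) = 24/36 = 2/3
R = TP/(TP+FN) = 24/31 = 24/31
2 * P * R = 2 * 2/3 * 24/31 = 32/31
P + R = 2/3 + 24/31 = 134/93
F1 = 32/31 / 134/93 = 48/67

48/67


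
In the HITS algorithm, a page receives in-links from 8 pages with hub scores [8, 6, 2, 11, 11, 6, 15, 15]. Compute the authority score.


Authority = sum of hub scores of in-linkers
In-link 1: hub score = 8
In-link 2: hub score = 6
In-link 3: hub score = 2
In-link 4: hub score = 11
In-link 5: hub score = 11
In-link 6: hub score = 6
In-link 7: hub score = 15
In-link 8: hub score = 15
Authority = 8 + 6 + 2 + 11 + 11 + 6 + 15 + 15 = 74

74


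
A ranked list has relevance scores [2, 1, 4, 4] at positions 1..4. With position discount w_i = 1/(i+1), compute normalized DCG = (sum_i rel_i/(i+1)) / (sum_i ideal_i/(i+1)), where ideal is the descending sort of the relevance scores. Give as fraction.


Position discount weights w_i = 1/(i+1) for i=1..4:
Weights = [1/2, 1/3, 1/4, 1/5]
Actual relevance: [2, 1, 4, 4]
DCG = 2/2 + 1/3 + 4/4 + 4/5 = 47/15
Ideal relevance (sorted desc): [4, 4, 2, 1]
Ideal DCG = 4/2 + 4/3 + 2/4 + 1/5 = 121/30
nDCG = DCG / ideal_DCG = 47/15 / 121/30 = 94/121

94/121


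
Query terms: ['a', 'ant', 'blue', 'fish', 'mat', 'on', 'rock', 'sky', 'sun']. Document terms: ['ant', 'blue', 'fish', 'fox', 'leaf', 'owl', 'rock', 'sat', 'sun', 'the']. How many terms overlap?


Query terms: ['a', 'ant', 'blue', 'fish', 'mat', 'on', 'rock', 'sky', 'sun']
Document terms: ['ant', 'blue', 'fish', 'fox', 'leaf', 'owl', 'rock', 'sat', 'sun', 'the']
Common terms: ['ant', 'blue', 'fish', 'rock', 'sun']
Overlap count = 5

5


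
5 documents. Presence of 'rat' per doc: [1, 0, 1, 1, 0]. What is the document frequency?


Checking each document for 'rat':
Doc 1: present
Doc 2: absent
Doc 3: present
Doc 4: present
Doc 5: absent
df = sum of presences = 1 + 0 + 1 + 1 + 0 = 3

3


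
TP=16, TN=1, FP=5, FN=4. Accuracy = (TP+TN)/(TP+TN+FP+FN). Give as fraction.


Accuracy = (TP + TN) / (TP + TN + FP + FN)
TP + TN = 16 + 1 = 17
Total = 16 + 1 + 5 + 4 = 26
Accuracy = 17 / 26 = 17/26

17/26


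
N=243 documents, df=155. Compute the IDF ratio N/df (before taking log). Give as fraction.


IDF ratio = N / df
= 243 / 155
= 243/155

243/155


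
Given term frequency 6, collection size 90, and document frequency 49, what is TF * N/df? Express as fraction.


TF * (N/df)
= 6 * (90/49)
= 6 * 90/49
= 540/49

540/49


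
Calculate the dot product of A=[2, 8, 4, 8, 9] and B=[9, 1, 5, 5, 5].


Dot product = sum of element-wise products
A[0]*B[0] = 2*9 = 18
A[1]*B[1] = 8*1 = 8
A[2]*B[2] = 4*5 = 20
A[3]*B[3] = 8*5 = 40
A[4]*B[4] = 9*5 = 45
Sum = 18 + 8 + 20 + 40 + 45 = 131

131


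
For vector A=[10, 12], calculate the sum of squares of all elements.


|A|^2 = sum of squared components
A[0]^2 = 10^2 = 100
A[1]^2 = 12^2 = 144
Sum = 100 + 144 = 244

244


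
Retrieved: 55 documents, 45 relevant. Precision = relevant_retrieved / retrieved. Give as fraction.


Precision = relevant_retrieved / total_retrieved
= 45 / 55
= 45 / (45 + 10)
= 9/11

9/11


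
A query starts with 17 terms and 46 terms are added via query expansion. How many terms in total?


Original terms: 17
Expansion terms: 46
Total = 17 + 46 = 63

63


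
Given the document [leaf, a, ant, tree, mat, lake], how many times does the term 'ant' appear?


Document has 6 words
Scanning for 'ant':
Found at positions: [2]
Count = 1

1


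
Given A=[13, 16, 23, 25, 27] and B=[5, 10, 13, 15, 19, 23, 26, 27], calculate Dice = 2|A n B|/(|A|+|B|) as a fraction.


A intersect B = [13, 23, 27]
|A intersect B| = 3
|A| = 5, |B| = 8
Dice = 2*3 / (5+8)
= 6 / 13 = 6/13

6/13


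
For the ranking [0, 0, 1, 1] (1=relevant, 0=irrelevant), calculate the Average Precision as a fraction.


Computing P@k for each relevant position:
Position 1: not relevant
Position 2: not relevant
Position 3: relevant, P@3 = 1/3 = 1/3
Position 4: relevant, P@4 = 2/4 = 1/2
Sum of P@k = 1/3 + 1/2 = 5/6
AP = 5/6 / 2 = 5/12

5/12


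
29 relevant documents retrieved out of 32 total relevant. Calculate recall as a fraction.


Recall = retrieved_relevant / total_relevant
= 29 / 32
= 29 / (29 + 3)
= 29/32

29/32


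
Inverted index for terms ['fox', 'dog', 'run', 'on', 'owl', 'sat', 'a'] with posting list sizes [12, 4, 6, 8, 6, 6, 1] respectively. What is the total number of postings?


Summing posting list sizes:
'fox': 12 postings
'dog': 4 postings
'run': 6 postings
'on': 8 postings
'owl': 6 postings
'sat': 6 postings
'a': 1 postings
Total = 12 + 4 + 6 + 8 + 6 + 6 + 1 = 43

43


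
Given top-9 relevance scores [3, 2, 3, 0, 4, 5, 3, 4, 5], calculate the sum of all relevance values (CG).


Cumulative Gain = sum of relevance scores
Position 1: rel=3, running sum=3
Position 2: rel=2, running sum=5
Position 3: rel=3, running sum=8
Position 4: rel=0, running sum=8
Position 5: rel=4, running sum=12
Position 6: rel=5, running sum=17
Position 7: rel=3, running sum=20
Position 8: rel=4, running sum=24
Position 9: rel=5, running sum=29
CG = 29

29


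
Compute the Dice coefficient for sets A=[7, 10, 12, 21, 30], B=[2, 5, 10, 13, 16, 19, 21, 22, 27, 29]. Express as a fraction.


A intersect B = [10, 21]
|A intersect B| = 2
|A| = 5, |B| = 10
Dice = 2*2 / (5+10)
= 4 / 15 = 4/15

4/15


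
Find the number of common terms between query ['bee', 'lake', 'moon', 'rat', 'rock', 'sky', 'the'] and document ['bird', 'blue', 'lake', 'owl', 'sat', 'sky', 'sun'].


Query terms: ['bee', 'lake', 'moon', 'rat', 'rock', 'sky', 'the']
Document terms: ['bird', 'blue', 'lake', 'owl', 'sat', 'sky', 'sun']
Common terms: ['lake', 'sky']
Overlap count = 2

2


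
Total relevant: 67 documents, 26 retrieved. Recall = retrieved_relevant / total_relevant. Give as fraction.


Recall = retrieved_relevant / total_relevant
= 26 / 67
= 26 / (26 + 41)
= 26/67

26/67


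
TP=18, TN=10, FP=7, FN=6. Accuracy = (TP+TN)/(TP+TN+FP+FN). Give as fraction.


Accuracy = (TP + TN) / (TP + TN + FP + FN)
TP + TN = 18 + 10 = 28
Total = 18 + 10 + 7 + 6 = 41
Accuracy = 28 / 41 = 28/41

28/41


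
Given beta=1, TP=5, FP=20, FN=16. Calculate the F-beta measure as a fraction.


P = TP/(TP+FP) = 5/25 = 1/5
R = TP/(TP+FN) = 5/21 = 5/21
beta^2 = 1^2 = 1
(1 + beta^2) = 2
Numerator = (1+beta^2)*P*R = 2/21
Denominator = beta^2*P + R = 1/5 + 5/21 = 46/105
F_beta = 5/23

5/23


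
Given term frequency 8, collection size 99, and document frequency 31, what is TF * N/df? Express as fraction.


TF * (N/df)
= 8 * (99/31)
= 8 * 99/31
= 792/31

792/31


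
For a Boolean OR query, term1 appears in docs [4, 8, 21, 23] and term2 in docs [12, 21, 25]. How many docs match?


Boolean OR: find union of posting lists
term1 docs: [4, 8, 21, 23]
term2 docs: [12, 21, 25]
Union: [4, 8, 12, 21, 23, 25]
|union| = 6

6


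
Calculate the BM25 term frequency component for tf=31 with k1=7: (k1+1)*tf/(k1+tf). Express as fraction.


BM25 TF component = (k1+1)*tf / (k1+tf)
k1 = 7, tf = 31
Numerator = (7+1)*31 = 248
Denominator = 7 + 31 = 38
= 248/38 = 124/19

124/19


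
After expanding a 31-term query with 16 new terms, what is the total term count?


Original terms: 31
Expansion terms: 16
Total = 31 + 16 = 47

47


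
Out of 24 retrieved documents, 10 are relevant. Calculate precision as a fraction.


Precision = relevant_retrieved / total_retrieved
= 10 / 24
= 10 / (10 + 14)
= 5/12

5/12


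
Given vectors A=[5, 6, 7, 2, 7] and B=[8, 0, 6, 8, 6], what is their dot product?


Dot product = sum of element-wise products
A[0]*B[0] = 5*8 = 40
A[1]*B[1] = 6*0 = 0
A[2]*B[2] = 7*6 = 42
A[3]*B[3] = 2*8 = 16
A[4]*B[4] = 7*6 = 42
Sum = 40 + 0 + 42 + 16 + 42 = 140

140


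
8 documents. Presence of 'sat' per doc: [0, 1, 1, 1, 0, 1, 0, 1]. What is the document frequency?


Checking each document for 'sat':
Doc 1: absent
Doc 2: present
Doc 3: present
Doc 4: present
Doc 5: absent
Doc 6: present
Doc 7: absent
Doc 8: present
df = sum of presences = 0 + 1 + 1 + 1 + 0 + 1 + 0 + 1 = 5

5


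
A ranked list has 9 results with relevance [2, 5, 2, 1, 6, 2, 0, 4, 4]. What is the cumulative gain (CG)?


Cumulative Gain = sum of relevance scores
Position 1: rel=2, running sum=2
Position 2: rel=5, running sum=7
Position 3: rel=2, running sum=9
Position 4: rel=1, running sum=10
Position 5: rel=6, running sum=16
Position 6: rel=2, running sum=18
Position 7: rel=0, running sum=18
Position 8: rel=4, running sum=22
Position 9: rel=4, running sum=26
CG = 26

26


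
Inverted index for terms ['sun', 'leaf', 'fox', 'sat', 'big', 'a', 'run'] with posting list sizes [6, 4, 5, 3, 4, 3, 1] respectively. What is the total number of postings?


Summing posting list sizes:
'sun': 6 postings
'leaf': 4 postings
'fox': 5 postings
'sat': 3 postings
'big': 4 postings
'a': 3 postings
'run': 1 postings
Total = 6 + 4 + 5 + 3 + 4 + 3 + 1 = 26

26


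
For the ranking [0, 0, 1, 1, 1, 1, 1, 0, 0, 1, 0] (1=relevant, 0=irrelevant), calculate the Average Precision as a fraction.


Computing P@k for each relevant position:
Position 1: not relevant
Position 2: not relevant
Position 3: relevant, P@3 = 1/3 = 1/3
Position 4: relevant, P@4 = 2/4 = 1/2
Position 5: relevant, P@5 = 3/5 = 3/5
Position 6: relevant, P@6 = 4/6 = 2/3
Position 7: relevant, P@7 = 5/7 = 5/7
Position 8: not relevant
Position 9: not relevant
Position 10: relevant, P@10 = 6/10 = 3/5
Position 11: not relevant
Sum of P@k = 1/3 + 1/2 + 3/5 + 2/3 + 5/7 + 3/5 = 239/70
AP = 239/70 / 6 = 239/420

239/420


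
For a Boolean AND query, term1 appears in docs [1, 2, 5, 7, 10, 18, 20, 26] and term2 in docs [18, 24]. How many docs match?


Boolean AND: find intersection of posting lists
term1 docs: [1, 2, 5, 7, 10, 18, 20, 26]
term2 docs: [18, 24]
Intersection: [18]
|intersection| = 1

1


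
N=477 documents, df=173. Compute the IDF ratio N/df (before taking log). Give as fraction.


IDF ratio = N / df
= 477 / 173
= 477/173

477/173


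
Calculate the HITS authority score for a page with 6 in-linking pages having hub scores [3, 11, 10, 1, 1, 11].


Authority = sum of hub scores of in-linkers
In-link 1: hub score = 3
In-link 2: hub score = 11
In-link 3: hub score = 10
In-link 4: hub score = 1
In-link 5: hub score = 1
In-link 6: hub score = 11
Authority = 3 + 11 + 10 + 1 + 1 + 11 = 37

37


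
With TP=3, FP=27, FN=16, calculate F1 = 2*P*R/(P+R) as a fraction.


F1 = 2 * P * R / (P + R)
P = TP/(TP+FP) = 3/30 = 1/10
R = TP/(TP+FN) = 3/19 = 3/19
2 * P * R = 2 * 1/10 * 3/19 = 3/95
P + R = 1/10 + 3/19 = 49/190
F1 = 3/95 / 49/190 = 6/49

6/49


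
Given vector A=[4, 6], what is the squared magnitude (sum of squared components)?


|A|^2 = sum of squared components
A[0]^2 = 4^2 = 16
A[1]^2 = 6^2 = 36
Sum = 16 + 36 = 52

52


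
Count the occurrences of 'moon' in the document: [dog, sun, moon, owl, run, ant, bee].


Document has 7 words
Scanning for 'moon':
Found at positions: [2]
Count = 1

1


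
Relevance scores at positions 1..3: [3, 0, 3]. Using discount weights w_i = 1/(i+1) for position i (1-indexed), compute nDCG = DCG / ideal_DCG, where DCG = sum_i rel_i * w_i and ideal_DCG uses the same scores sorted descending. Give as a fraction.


Position discount weights w_i = 1/(i+1) for i=1..3:
Weights = [1/2, 1/3, 1/4]
Actual relevance: [3, 0, 3]
DCG = 3/2 + 0/3 + 3/4 = 9/4
Ideal relevance (sorted desc): [3, 3, 0]
Ideal DCG = 3/2 + 3/3 + 0/4 = 5/2
nDCG = DCG / ideal_DCG = 9/4 / 5/2 = 9/10

9/10


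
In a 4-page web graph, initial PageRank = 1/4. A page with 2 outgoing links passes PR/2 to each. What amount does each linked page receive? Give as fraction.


Initial PR = 1/4 = 1/4
Outlinks = 2
Contribution per link = PR / outlinks
= 1/4 / 2
= 1/8

1/8


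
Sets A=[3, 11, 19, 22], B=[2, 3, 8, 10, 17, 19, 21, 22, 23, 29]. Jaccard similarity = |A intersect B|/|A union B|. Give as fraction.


A intersect B = [3, 19, 22]
|A intersect B| = 3
A union B = [2, 3, 8, 10, 11, 17, 19, 21, 22, 23, 29]
|A union B| = 11
Jaccard = 3/11 = 3/11

3/11


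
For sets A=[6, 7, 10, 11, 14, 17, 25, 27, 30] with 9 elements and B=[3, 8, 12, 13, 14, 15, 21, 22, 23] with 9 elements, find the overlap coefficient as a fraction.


A intersect B = [14]
|A intersect B| = 1
min(|A|, |B|) = min(9, 9) = 9
Overlap = 1 / 9 = 1/9

1/9


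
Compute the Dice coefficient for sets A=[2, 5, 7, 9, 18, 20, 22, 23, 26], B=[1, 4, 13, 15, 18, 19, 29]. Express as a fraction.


A intersect B = [18]
|A intersect B| = 1
|A| = 9, |B| = 7
Dice = 2*1 / (9+7)
= 2 / 16 = 1/8

1/8


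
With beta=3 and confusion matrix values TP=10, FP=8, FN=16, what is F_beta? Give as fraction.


P = TP/(TP+FP) = 10/18 = 5/9
R = TP/(TP+FN) = 10/26 = 5/13
beta^2 = 3^2 = 9
(1 + beta^2) = 10
Numerator = (1+beta^2)*P*R = 250/117
Denominator = beta^2*P + R = 5 + 5/13 = 70/13
F_beta = 25/63

25/63


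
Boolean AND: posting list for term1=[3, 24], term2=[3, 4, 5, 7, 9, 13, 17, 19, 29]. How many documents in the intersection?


Boolean AND: find intersection of posting lists
term1 docs: [3, 24]
term2 docs: [3, 4, 5, 7, 9, 13, 17, 19, 29]
Intersection: [3]
|intersection| = 1

1


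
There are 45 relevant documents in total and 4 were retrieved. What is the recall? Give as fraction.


Recall = retrieved_relevant / total_relevant
= 4 / 45
= 4 / (4 + 41)
= 4/45

4/45


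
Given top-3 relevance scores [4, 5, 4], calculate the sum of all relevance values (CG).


Cumulative Gain = sum of relevance scores
Position 1: rel=4, running sum=4
Position 2: rel=5, running sum=9
Position 3: rel=4, running sum=13
CG = 13

13


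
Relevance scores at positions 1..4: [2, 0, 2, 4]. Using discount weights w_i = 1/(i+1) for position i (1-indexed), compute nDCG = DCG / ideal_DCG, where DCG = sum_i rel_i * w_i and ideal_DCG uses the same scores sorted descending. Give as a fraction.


Position discount weights w_i = 1/(i+1) for i=1..4:
Weights = [1/2, 1/3, 1/4, 1/5]
Actual relevance: [2, 0, 2, 4]
DCG = 2/2 + 0/3 + 2/4 + 4/5 = 23/10
Ideal relevance (sorted desc): [4, 2, 2, 0]
Ideal DCG = 4/2 + 2/3 + 2/4 + 0/5 = 19/6
nDCG = DCG / ideal_DCG = 23/10 / 19/6 = 69/95

69/95


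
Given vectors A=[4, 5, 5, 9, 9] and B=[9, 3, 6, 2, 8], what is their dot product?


Dot product = sum of element-wise products
A[0]*B[0] = 4*9 = 36
A[1]*B[1] = 5*3 = 15
A[2]*B[2] = 5*6 = 30
A[3]*B[3] = 9*2 = 18
A[4]*B[4] = 9*8 = 72
Sum = 36 + 15 + 30 + 18 + 72 = 171

171


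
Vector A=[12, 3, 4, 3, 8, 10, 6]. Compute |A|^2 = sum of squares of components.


|A|^2 = sum of squared components
A[0]^2 = 12^2 = 144
A[1]^2 = 3^2 = 9
A[2]^2 = 4^2 = 16
A[3]^2 = 3^2 = 9
A[4]^2 = 8^2 = 64
A[5]^2 = 10^2 = 100
A[6]^2 = 6^2 = 36
Sum = 144 + 9 + 16 + 9 + 64 + 100 + 36 = 378

378


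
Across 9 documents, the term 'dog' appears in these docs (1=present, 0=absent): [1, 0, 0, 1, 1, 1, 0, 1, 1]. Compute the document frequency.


Checking each document for 'dog':
Doc 1: present
Doc 2: absent
Doc 3: absent
Doc 4: present
Doc 5: present
Doc 6: present
Doc 7: absent
Doc 8: present
Doc 9: present
df = sum of presences = 1 + 0 + 0 + 1 + 1 + 1 + 0 + 1 + 1 = 6

6


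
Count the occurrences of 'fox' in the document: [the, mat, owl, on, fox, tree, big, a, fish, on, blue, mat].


Document has 12 words
Scanning for 'fox':
Found at positions: [4]
Count = 1

1


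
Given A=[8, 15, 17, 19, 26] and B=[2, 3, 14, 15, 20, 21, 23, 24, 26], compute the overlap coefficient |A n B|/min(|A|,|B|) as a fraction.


A intersect B = [15, 26]
|A intersect B| = 2
min(|A|, |B|) = min(5, 9) = 5
Overlap = 2 / 5 = 2/5

2/5


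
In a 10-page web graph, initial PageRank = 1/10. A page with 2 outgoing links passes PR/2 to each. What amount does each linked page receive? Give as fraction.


Initial PR = 1/10 = 1/10
Outlinks = 2
Contribution per link = PR / outlinks
= 1/10 / 2
= 1/20

1/20


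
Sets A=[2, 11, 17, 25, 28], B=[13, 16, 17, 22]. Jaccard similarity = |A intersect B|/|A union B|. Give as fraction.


A intersect B = [17]
|A intersect B| = 1
A union B = [2, 11, 13, 16, 17, 22, 25, 28]
|A union B| = 8
Jaccard = 1/8 = 1/8

1/8


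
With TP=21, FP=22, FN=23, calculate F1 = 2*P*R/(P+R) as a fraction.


F1 = 2 * P * R / (P + R)
P = TP/(TP+FP) = 21/43 = 21/43
R = TP/(TP+FN) = 21/44 = 21/44
2 * P * R = 2 * 21/43 * 21/44 = 441/946
P + R = 21/43 + 21/44 = 1827/1892
F1 = 441/946 / 1827/1892 = 14/29

14/29


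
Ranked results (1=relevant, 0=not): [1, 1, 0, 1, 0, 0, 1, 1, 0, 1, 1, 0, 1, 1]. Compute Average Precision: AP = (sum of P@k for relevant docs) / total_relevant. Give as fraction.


Computing P@k for each relevant position:
Position 1: relevant, P@1 = 1/1 = 1
Position 2: relevant, P@2 = 2/2 = 1
Position 3: not relevant
Position 4: relevant, P@4 = 3/4 = 3/4
Position 5: not relevant
Position 6: not relevant
Position 7: relevant, P@7 = 4/7 = 4/7
Position 8: relevant, P@8 = 5/8 = 5/8
Position 9: not relevant
Position 10: relevant, P@10 = 6/10 = 3/5
Position 11: relevant, P@11 = 7/11 = 7/11
Position 12: not relevant
Position 13: relevant, P@13 = 8/13 = 8/13
Position 14: relevant, P@14 = 9/14 = 9/14
Sum of P@k = 1 + 1 + 3/4 + 4/7 + 5/8 + 3/5 + 7/11 + 8/13 + 9/14 = 257899/40040
AP = 257899/40040 / 9 = 257899/360360

257899/360360


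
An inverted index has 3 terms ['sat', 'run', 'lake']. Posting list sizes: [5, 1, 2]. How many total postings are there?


Summing posting list sizes:
'sat': 5 postings
'run': 1 postings
'lake': 2 postings
Total = 5 + 1 + 2 = 8

8


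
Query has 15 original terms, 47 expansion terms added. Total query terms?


Original terms: 15
Expansion terms: 47
Total = 15 + 47 = 62

62


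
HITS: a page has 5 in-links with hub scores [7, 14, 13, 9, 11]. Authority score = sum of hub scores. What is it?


Authority = sum of hub scores of in-linkers
In-link 1: hub score = 7
In-link 2: hub score = 14
In-link 3: hub score = 13
In-link 4: hub score = 9
In-link 5: hub score = 11
Authority = 7 + 14 + 13 + 9 + 11 = 54

54


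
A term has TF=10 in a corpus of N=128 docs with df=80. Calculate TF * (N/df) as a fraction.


TF * (N/df)
= 10 * (128/80)
= 10 * 8/5
= 16

16


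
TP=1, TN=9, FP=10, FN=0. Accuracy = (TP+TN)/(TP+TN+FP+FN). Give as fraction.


Accuracy = (TP + TN) / (TP + TN + FP + FN)
TP + TN = 1 + 9 = 10
Total = 1 + 9 + 10 + 0 = 20
Accuracy = 10 / 20 = 1/2

1/2


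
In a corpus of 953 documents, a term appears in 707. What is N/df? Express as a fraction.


IDF ratio = N / df
= 953 / 707
= 953/707

953/707


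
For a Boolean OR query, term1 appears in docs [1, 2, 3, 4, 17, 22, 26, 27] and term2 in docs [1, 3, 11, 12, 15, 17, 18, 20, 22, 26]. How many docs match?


Boolean OR: find union of posting lists
term1 docs: [1, 2, 3, 4, 17, 22, 26, 27]
term2 docs: [1, 3, 11, 12, 15, 17, 18, 20, 22, 26]
Union: [1, 2, 3, 4, 11, 12, 15, 17, 18, 20, 22, 26, 27]
|union| = 13

13


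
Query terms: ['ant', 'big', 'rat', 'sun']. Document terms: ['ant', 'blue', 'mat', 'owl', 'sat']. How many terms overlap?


Query terms: ['ant', 'big', 'rat', 'sun']
Document terms: ['ant', 'blue', 'mat', 'owl', 'sat']
Common terms: ['ant']
Overlap count = 1

1


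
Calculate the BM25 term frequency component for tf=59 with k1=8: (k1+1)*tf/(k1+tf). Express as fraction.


BM25 TF component = (k1+1)*tf / (k1+tf)
k1 = 8, tf = 59
Numerator = (8+1)*59 = 531
Denominator = 8 + 59 = 67
= 531/67 = 531/67

531/67


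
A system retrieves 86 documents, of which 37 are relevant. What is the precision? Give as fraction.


Precision = relevant_retrieved / total_retrieved
= 37 / 86
= 37 / (37 + 49)
= 37/86

37/86


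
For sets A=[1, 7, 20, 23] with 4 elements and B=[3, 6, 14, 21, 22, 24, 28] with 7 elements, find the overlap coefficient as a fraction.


A intersect B = []
|A intersect B| = 0
min(|A|, |B|) = min(4, 7) = 4
Overlap = 0 / 4 = 0

0


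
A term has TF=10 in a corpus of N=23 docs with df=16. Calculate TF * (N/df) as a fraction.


TF * (N/df)
= 10 * (23/16)
= 10 * 23/16
= 115/8

115/8


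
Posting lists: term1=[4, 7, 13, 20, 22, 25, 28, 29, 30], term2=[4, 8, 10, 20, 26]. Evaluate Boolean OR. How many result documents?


Boolean OR: find union of posting lists
term1 docs: [4, 7, 13, 20, 22, 25, 28, 29, 30]
term2 docs: [4, 8, 10, 20, 26]
Union: [4, 7, 8, 10, 13, 20, 22, 25, 26, 28, 29, 30]
|union| = 12

12


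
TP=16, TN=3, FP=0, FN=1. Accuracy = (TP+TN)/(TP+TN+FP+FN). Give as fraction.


Accuracy = (TP + TN) / (TP + TN + FP + FN)
TP + TN = 16 + 3 = 19
Total = 16 + 3 + 0 + 1 = 20
Accuracy = 19 / 20 = 19/20

19/20


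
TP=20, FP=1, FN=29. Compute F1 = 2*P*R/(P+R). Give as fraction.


F1 = 2 * P * R / (P + R)
P = TP/(TP+FP) = 20/21 = 20/21
R = TP/(TP+FN) = 20/49 = 20/49
2 * P * R = 2 * 20/21 * 20/49 = 800/1029
P + R = 20/21 + 20/49 = 200/147
F1 = 800/1029 / 200/147 = 4/7

4/7


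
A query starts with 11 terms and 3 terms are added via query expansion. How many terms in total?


Original terms: 11
Expansion terms: 3
Total = 11 + 3 = 14

14


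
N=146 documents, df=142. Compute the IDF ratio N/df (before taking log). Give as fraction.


IDF ratio = N / df
= 146 / 142
= 73/71

73/71


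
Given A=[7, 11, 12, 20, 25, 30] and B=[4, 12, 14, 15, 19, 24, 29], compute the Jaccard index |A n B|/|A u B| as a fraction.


A intersect B = [12]
|A intersect B| = 1
A union B = [4, 7, 11, 12, 14, 15, 19, 20, 24, 25, 29, 30]
|A union B| = 12
Jaccard = 1/12 = 1/12

1/12


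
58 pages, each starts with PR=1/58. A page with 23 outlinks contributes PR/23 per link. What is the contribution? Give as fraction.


Initial PR = 1/58 = 1/58
Outlinks = 23
Contribution per link = PR / outlinks
= 1/58 / 23
= 1/1334

1/1334


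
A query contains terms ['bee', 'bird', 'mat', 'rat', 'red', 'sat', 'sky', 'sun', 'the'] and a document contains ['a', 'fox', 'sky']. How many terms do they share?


Query terms: ['bee', 'bird', 'mat', 'rat', 'red', 'sat', 'sky', 'sun', 'the']
Document terms: ['a', 'fox', 'sky']
Common terms: ['sky']
Overlap count = 1

1


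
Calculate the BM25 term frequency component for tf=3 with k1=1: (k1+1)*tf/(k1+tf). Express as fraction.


BM25 TF component = (k1+1)*tf / (k1+tf)
k1 = 1, tf = 3
Numerator = (1+1)*3 = 6
Denominator = 1 + 3 = 4
= 6/4 = 3/2

3/2


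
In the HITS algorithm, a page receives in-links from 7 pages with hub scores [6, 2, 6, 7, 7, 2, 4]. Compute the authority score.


Authority = sum of hub scores of in-linkers
In-link 1: hub score = 6
In-link 2: hub score = 2
In-link 3: hub score = 6
In-link 4: hub score = 7
In-link 5: hub score = 7
In-link 6: hub score = 2
In-link 7: hub score = 4
Authority = 6 + 2 + 6 + 7 + 7 + 2 + 4 = 34

34


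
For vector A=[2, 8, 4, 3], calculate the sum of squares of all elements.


|A|^2 = sum of squared components
A[0]^2 = 2^2 = 4
A[1]^2 = 8^2 = 64
A[2]^2 = 4^2 = 16
A[3]^2 = 3^2 = 9
Sum = 4 + 64 + 16 + 9 = 93

93


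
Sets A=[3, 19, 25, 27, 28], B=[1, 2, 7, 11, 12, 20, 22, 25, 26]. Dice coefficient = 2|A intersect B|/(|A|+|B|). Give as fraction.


A intersect B = [25]
|A intersect B| = 1
|A| = 5, |B| = 9
Dice = 2*1 / (5+9)
= 2 / 14 = 1/7

1/7


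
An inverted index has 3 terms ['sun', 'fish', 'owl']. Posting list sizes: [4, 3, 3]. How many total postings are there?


Summing posting list sizes:
'sun': 4 postings
'fish': 3 postings
'owl': 3 postings
Total = 4 + 3 + 3 = 10

10


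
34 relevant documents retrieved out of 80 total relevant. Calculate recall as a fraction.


Recall = retrieved_relevant / total_relevant
= 34 / 80
= 34 / (34 + 46)
= 17/40

17/40


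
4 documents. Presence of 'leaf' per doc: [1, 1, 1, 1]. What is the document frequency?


Checking each document for 'leaf':
Doc 1: present
Doc 2: present
Doc 3: present
Doc 4: present
df = sum of presences = 1 + 1 + 1 + 1 = 4

4


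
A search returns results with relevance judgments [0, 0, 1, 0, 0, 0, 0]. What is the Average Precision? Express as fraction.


Computing P@k for each relevant position:
Position 1: not relevant
Position 2: not relevant
Position 3: relevant, P@3 = 1/3 = 1/3
Position 4: not relevant
Position 5: not relevant
Position 6: not relevant
Position 7: not relevant
Sum of P@k = 1/3 = 1/3
AP = 1/3 / 1 = 1/3

1/3


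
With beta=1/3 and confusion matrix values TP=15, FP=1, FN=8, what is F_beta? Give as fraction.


P = TP/(TP+FP) = 15/16 = 15/16
R = TP/(TP+FN) = 15/23 = 15/23
beta^2 = 1/3^2 = 1/9
(1 + beta^2) = 10/9
Numerator = (1+beta^2)*P*R = 125/184
Denominator = beta^2*P + R = 5/48 + 15/23 = 835/1104
F_beta = 150/167

150/167


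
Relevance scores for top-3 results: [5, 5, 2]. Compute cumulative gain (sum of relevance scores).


Cumulative Gain = sum of relevance scores
Position 1: rel=5, running sum=5
Position 2: rel=5, running sum=10
Position 3: rel=2, running sum=12
CG = 12

12


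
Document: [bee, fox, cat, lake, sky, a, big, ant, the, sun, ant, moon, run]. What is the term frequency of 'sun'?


Document has 13 words
Scanning for 'sun':
Found at positions: [9]
Count = 1

1


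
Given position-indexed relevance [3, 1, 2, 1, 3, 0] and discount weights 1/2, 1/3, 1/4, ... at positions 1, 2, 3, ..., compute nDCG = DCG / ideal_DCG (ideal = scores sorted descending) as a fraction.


Position discount weights w_i = 1/(i+1) for i=1..6:
Weights = [1/2, 1/3, 1/4, 1/5, 1/6, 1/7]
Actual relevance: [3, 1, 2, 1, 3, 0]
DCG = 3/2 + 1/3 + 2/4 + 1/5 + 3/6 + 0/7 = 91/30
Ideal relevance (sorted desc): [3, 3, 2, 1, 1, 0]
Ideal DCG = 3/2 + 3/3 + 2/4 + 1/5 + 1/6 + 0/7 = 101/30
nDCG = DCG / ideal_DCG = 91/30 / 101/30 = 91/101

91/101


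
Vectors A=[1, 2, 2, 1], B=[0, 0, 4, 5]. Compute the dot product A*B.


Dot product = sum of element-wise products
A[0]*B[0] = 1*0 = 0
A[1]*B[1] = 2*0 = 0
A[2]*B[2] = 2*4 = 8
A[3]*B[3] = 1*5 = 5
Sum = 0 + 0 + 8 + 5 = 13

13


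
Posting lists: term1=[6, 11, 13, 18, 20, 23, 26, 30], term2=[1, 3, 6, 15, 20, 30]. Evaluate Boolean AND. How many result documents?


Boolean AND: find intersection of posting lists
term1 docs: [6, 11, 13, 18, 20, 23, 26, 30]
term2 docs: [1, 3, 6, 15, 20, 30]
Intersection: [6, 20, 30]
|intersection| = 3

3


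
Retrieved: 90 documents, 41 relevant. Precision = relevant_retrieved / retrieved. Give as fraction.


Precision = relevant_retrieved / total_retrieved
= 41 / 90
= 41 / (41 + 49)
= 41/90

41/90


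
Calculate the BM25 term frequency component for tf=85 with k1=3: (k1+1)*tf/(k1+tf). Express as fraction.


BM25 TF component = (k1+1)*tf / (k1+tf)
k1 = 3, tf = 85
Numerator = (3+1)*85 = 340
Denominator = 3 + 85 = 88
= 340/88 = 85/22

85/22


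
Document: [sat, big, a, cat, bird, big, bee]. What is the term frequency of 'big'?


Document has 7 words
Scanning for 'big':
Found at positions: [1, 5]
Count = 2

2


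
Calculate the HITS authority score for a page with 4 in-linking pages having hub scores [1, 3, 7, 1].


Authority = sum of hub scores of in-linkers
In-link 1: hub score = 1
In-link 2: hub score = 3
In-link 3: hub score = 7
In-link 4: hub score = 1
Authority = 1 + 3 + 7 + 1 = 12

12


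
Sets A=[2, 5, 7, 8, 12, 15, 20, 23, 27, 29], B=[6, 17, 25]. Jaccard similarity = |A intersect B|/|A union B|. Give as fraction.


A intersect B = []
|A intersect B| = 0
A union B = [2, 5, 6, 7, 8, 12, 15, 17, 20, 23, 25, 27, 29]
|A union B| = 13
Jaccard = 0/13 = 0

0


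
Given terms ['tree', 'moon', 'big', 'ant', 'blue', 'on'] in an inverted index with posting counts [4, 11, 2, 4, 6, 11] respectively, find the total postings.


Summing posting list sizes:
'tree': 4 postings
'moon': 11 postings
'big': 2 postings
'ant': 4 postings
'blue': 6 postings
'on': 11 postings
Total = 4 + 11 + 2 + 4 + 6 + 11 = 38

38


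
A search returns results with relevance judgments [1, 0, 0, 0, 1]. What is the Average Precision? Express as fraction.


Computing P@k for each relevant position:
Position 1: relevant, P@1 = 1/1 = 1
Position 2: not relevant
Position 3: not relevant
Position 4: not relevant
Position 5: relevant, P@5 = 2/5 = 2/5
Sum of P@k = 1 + 2/5 = 7/5
AP = 7/5 / 2 = 7/10

7/10


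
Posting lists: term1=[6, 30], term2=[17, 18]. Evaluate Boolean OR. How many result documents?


Boolean OR: find union of posting lists
term1 docs: [6, 30]
term2 docs: [17, 18]
Union: [6, 17, 18, 30]
|union| = 4

4


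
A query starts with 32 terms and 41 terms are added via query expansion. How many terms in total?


Original terms: 32
Expansion terms: 41
Total = 32 + 41 = 73

73


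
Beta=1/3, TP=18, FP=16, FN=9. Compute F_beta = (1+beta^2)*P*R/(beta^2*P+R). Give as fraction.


P = TP/(TP+FP) = 18/34 = 9/17
R = TP/(TP+FN) = 18/27 = 2/3
beta^2 = 1/3^2 = 1/9
(1 + beta^2) = 10/9
Numerator = (1+beta^2)*P*R = 20/51
Denominator = beta^2*P + R = 1/17 + 2/3 = 37/51
F_beta = 20/37

20/37


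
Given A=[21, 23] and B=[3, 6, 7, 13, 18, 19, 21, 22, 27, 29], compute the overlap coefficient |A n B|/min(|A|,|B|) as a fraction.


A intersect B = [21]
|A intersect B| = 1
min(|A|, |B|) = min(2, 10) = 2
Overlap = 1 / 2 = 1/2

1/2


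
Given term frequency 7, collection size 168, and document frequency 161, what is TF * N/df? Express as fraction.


TF * (N/df)
= 7 * (168/161)
= 7 * 24/23
= 168/23

168/23


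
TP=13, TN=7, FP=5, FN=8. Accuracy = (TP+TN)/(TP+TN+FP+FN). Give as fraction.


Accuracy = (TP + TN) / (TP + TN + FP + FN)
TP + TN = 13 + 7 = 20
Total = 13 + 7 + 5 + 8 = 33
Accuracy = 20 / 33 = 20/33

20/33


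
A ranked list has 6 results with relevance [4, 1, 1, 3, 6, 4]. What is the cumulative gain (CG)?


Cumulative Gain = sum of relevance scores
Position 1: rel=4, running sum=4
Position 2: rel=1, running sum=5
Position 3: rel=1, running sum=6
Position 4: rel=3, running sum=9
Position 5: rel=6, running sum=15
Position 6: rel=4, running sum=19
CG = 19

19


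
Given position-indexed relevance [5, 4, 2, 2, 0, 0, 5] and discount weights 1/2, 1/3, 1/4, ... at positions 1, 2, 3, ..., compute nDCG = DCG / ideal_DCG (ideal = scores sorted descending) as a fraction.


Position discount weights w_i = 1/(i+1) for i=1..7:
Weights = [1/2, 1/3, 1/4, 1/5, 1/6, 1/7, 1/8]
Actual relevance: [5, 4, 2, 2, 0, 0, 5]
DCG = 5/2 + 4/3 + 2/4 + 2/5 + 0/6 + 0/7 + 5/8 = 643/120
Ideal relevance (sorted desc): [5, 5, 4, 2, 2, 0, 0]
Ideal DCG = 5/2 + 5/3 + 4/4 + 2/5 + 2/6 + 0/7 + 0/8 = 59/10
nDCG = DCG / ideal_DCG = 643/120 / 59/10 = 643/708

643/708


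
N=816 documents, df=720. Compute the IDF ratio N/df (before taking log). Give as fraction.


IDF ratio = N / df
= 816 / 720
= 17/15

17/15


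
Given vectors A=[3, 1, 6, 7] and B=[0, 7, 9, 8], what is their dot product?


Dot product = sum of element-wise products
A[0]*B[0] = 3*0 = 0
A[1]*B[1] = 1*7 = 7
A[2]*B[2] = 6*9 = 54
A[3]*B[3] = 7*8 = 56
Sum = 0 + 7 + 54 + 56 = 117

117


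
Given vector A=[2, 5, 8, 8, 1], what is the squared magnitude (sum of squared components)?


|A|^2 = sum of squared components
A[0]^2 = 2^2 = 4
A[1]^2 = 5^2 = 25
A[2]^2 = 8^2 = 64
A[3]^2 = 8^2 = 64
A[4]^2 = 1^2 = 1
Sum = 4 + 25 + 64 + 64 + 1 = 158

158


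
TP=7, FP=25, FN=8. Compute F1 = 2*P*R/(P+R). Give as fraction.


F1 = 2 * P * R / (P + R)
P = TP/(TP+FP) = 7/32 = 7/32
R = TP/(TP+FN) = 7/15 = 7/15
2 * P * R = 2 * 7/32 * 7/15 = 49/240
P + R = 7/32 + 7/15 = 329/480
F1 = 49/240 / 329/480 = 14/47

14/47


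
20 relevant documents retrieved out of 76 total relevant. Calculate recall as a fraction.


Recall = retrieved_relevant / total_relevant
= 20 / 76
= 20 / (20 + 56)
= 5/19

5/19


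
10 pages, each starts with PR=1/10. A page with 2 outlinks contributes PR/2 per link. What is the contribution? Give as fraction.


Initial PR = 1/10 = 1/10
Outlinks = 2
Contribution per link = PR / outlinks
= 1/10 / 2
= 1/20

1/20


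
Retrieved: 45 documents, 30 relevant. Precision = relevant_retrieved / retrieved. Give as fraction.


Precision = relevant_retrieved / total_retrieved
= 30 / 45
= 30 / (30 + 15)
= 2/3

2/3


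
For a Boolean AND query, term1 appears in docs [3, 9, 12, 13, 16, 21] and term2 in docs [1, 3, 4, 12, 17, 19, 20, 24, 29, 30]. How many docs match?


Boolean AND: find intersection of posting lists
term1 docs: [3, 9, 12, 13, 16, 21]
term2 docs: [1, 3, 4, 12, 17, 19, 20, 24, 29, 30]
Intersection: [3, 12]
|intersection| = 2

2


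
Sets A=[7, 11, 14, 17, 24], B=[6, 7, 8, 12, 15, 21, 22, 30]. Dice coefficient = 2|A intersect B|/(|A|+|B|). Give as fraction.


A intersect B = [7]
|A intersect B| = 1
|A| = 5, |B| = 8
Dice = 2*1 / (5+8)
= 2 / 13 = 2/13

2/13


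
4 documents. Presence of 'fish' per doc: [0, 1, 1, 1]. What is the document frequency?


Checking each document for 'fish':
Doc 1: absent
Doc 2: present
Doc 3: present
Doc 4: present
df = sum of presences = 0 + 1 + 1 + 1 = 3

3


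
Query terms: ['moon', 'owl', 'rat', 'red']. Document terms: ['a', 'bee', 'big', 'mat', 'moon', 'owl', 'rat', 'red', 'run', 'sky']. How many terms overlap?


Query terms: ['moon', 'owl', 'rat', 'red']
Document terms: ['a', 'bee', 'big', 'mat', 'moon', 'owl', 'rat', 'red', 'run', 'sky']
Common terms: ['moon', 'owl', 'rat', 'red']
Overlap count = 4

4


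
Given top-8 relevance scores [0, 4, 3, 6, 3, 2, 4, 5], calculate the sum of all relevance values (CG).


Cumulative Gain = sum of relevance scores
Position 1: rel=0, running sum=0
Position 2: rel=4, running sum=4
Position 3: rel=3, running sum=7
Position 4: rel=6, running sum=13
Position 5: rel=3, running sum=16
Position 6: rel=2, running sum=18
Position 7: rel=4, running sum=22
Position 8: rel=5, running sum=27
CG = 27

27


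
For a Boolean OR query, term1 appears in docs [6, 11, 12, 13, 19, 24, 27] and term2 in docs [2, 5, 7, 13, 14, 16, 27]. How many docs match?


Boolean OR: find union of posting lists
term1 docs: [6, 11, 12, 13, 19, 24, 27]
term2 docs: [2, 5, 7, 13, 14, 16, 27]
Union: [2, 5, 6, 7, 11, 12, 13, 14, 16, 19, 24, 27]
|union| = 12

12


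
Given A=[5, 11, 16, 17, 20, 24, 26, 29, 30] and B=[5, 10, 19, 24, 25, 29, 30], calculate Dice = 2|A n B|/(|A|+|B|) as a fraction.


A intersect B = [5, 24, 29, 30]
|A intersect B| = 4
|A| = 9, |B| = 7
Dice = 2*4 / (9+7)
= 8 / 16 = 1/2

1/2


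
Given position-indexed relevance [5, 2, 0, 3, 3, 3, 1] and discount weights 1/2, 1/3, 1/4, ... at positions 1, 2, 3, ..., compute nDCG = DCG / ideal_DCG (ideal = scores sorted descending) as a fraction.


Position discount weights w_i = 1/(i+1) for i=1..7:
Weights = [1/2, 1/3, 1/4, 1/5, 1/6, 1/7, 1/8]
Actual relevance: [5, 2, 0, 3, 3, 3, 1]
DCG = 5/2 + 2/3 + 0/4 + 3/5 + 3/6 + 3/7 + 1/8 = 4049/840
Ideal relevance (sorted desc): [5, 3, 3, 3, 2, 1, 0]
Ideal DCG = 5/2 + 3/3 + 3/4 + 3/5 + 2/6 + 1/7 + 0/8 = 2237/420
nDCG = DCG / ideal_DCG = 4049/840 / 2237/420 = 4049/4474

4049/4474
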